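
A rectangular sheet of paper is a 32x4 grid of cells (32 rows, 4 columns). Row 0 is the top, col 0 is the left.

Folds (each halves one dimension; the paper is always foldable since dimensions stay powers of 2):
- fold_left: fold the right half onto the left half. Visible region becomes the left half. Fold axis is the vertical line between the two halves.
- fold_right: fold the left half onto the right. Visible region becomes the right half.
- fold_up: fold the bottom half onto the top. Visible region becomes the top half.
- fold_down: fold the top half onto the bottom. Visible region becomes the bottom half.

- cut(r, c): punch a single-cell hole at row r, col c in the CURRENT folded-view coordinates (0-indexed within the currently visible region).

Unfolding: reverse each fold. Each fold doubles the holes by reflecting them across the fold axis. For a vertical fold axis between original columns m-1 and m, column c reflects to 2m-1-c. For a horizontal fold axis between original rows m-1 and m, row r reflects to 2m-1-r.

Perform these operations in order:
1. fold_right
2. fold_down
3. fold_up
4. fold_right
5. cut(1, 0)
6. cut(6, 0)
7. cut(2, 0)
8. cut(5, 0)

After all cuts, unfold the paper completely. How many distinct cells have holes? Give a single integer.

Op 1 fold_right: fold axis v@2; visible region now rows[0,32) x cols[2,4) = 32x2
Op 2 fold_down: fold axis h@16; visible region now rows[16,32) x cols[2,4) = 16x2
Op 3 fold_up: fold axis h@24; visible region now rows[16,24) x cols[2,4) = 8x2
Op 4 fold_right: fold axis v@3; visible region now rows[16,24) x cols[3,4) = 8x1
Op 5 cut(1, 0): punch at orig (17,3); cuts so far [(17, 3)]; region rows[16,24) x cols[3,4) = 8x1
Op 6 cut(6, 0): punch at orig (22,3); cuts so far [(17, 3), (22, 3)]; region rows[16,24) x cols[3,4) = 8x1
Op 7 cut(2, 0): punch at orig (18,3); cuts so far [(17, 3), (18, 3), (22, 3)]; region rows[16,24) x cols[3,4) = 8x1
Op 8 cut(5, 0): punch at orig (21,3); cuts so far [(17, 3), (18, 3), (21, 3), (22, 3)]; region rows[16,24) x cols[3,4) = 8x1
Unfold 1 (reflect across v@3): 8 holes -> [(17, 2), (17, 3), (18, 2), (18, 3), (21, 2), (21, 3), (22, 2), (22, 3)]
Unfold 2 (reflect across h@24): 16 holes -> [(17, 2), (17, 3), (18, 2), (18, 3), (21, 2), (21, 3), (22, 2), (22, 3), (25, 2), (25, 3), (26, 2), (26, 3), (29, 2), (29, 3), (30, 2), (30, 3)]
Unfold 3 (reflect across h@16): 32 holes -> [(1, 2), (1, 3), (2, 2), (2, 3), (5, 2), (5, 3), (6, 2), (6, 3), (9, 2), (9, 3), (10, 2), (10, 3), (13, 2), (13, 3), (14, 2), (14, 3), (17, 2), (17, 3), (18, 2), (18, 3), (21, 2), (21, 3), (22, 2), (22, 3), (25, 2), (25, 3), (26, 2), (26, 3), (29, 2), (29, 3), (30, 2), (30, 3)]
Unfold 4 (reflect across v@2): 64 holes -> [(1, 0), (1, 1), (1, 2), (1, 3), (2, 0), (2, 1), (2, 2), (2, 3), (5, 0), (5, 1), (5, 2), (5, 3), (6, 0), (6, 1), (6, 2), (6, 3), (9, 0), (9, 1), (9, 2), (9, 3), (10, 0), (10, 1), (10, 2), (10, 3), (13, 0), (13, 1), (13, 2), (13, 3), (14, 0), (14, 1), (14, 2), (14, 3), (17, 0), (17, 1), (17, 2), (17, 3), (18, 0), (18, 1), (18, 2), (18, 3), (21, 0), (21, 1), (21, 2), (21, 3), (22, 0), (22, 1), (22, 2), (22, 3), (25, 0), (25, 1), (25, 2), (25, 3), (26, 0), (26, 1), (26, 2), (26, 3), (29, 0), (29, 1), (29, 2), (29, 3), (30, 0), (30, 1), (30, 2), (30, 3)]

Answer: 64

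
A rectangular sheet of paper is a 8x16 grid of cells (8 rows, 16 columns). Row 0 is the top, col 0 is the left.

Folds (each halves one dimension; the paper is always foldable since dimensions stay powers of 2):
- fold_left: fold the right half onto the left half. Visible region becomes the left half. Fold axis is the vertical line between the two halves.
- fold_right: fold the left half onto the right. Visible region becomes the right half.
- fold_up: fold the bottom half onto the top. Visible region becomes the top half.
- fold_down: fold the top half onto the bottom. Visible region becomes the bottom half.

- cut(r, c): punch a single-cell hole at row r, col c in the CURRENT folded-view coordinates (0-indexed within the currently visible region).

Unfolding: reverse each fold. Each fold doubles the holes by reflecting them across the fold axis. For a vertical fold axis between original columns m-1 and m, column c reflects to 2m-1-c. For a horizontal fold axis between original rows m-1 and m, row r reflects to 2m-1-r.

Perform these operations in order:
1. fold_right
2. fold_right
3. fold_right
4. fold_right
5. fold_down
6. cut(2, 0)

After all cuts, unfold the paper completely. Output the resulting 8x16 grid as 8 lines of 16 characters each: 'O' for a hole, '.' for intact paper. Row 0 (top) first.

Op 1 fold_right: fold axis v@8; visible region now rows[0,8) x cols[8,16) = 8x8
Op 2 fold_right: fold axis v@12; visible region now rows[0,8) x cols[12,16) = 8x4
Op 3 fold_right: fold axis v@14; visible region now rows[0,8) x cols[14,16) = 8x2
Op 4 fold_right: fold axis v@15; visible region now rows[0,8) x cols[15,16) = 8x1
Op 5 fold_down: fold axis h@4; visible region now rows[4,8) x cols[15,16) = 4x1
Op 6 cut(2, 0): punch at orig (6,15); cuts so far [(6, 15)]; region rows[4,8) x cols[15,16) = 4x1
Unfold 1 (reflect across h@4): 2 holes -> [(1, 15), (6, 15)]
Unfold 2 (reflect across v@15): 4 holes -> [(1, 14), (1, 15), (6, 14), (6, 15)]
Unfold 3 (reflect across v@14): 8 holes -> [(1, 12), (1, 13), (1, 14), (1, 15), (6, 12), (6, 13), (6, 14), (6, 15)]
Unfold 4 (reflect across v@12): 16 holes -> [(1, 8), (1, 9), (1, 10), (1, 11), (1, 12), (1, 13), (1, 14), (1, 15), (6, 8), (6, 9), (6, 10), (6, 11), (6, 12), (6, 13), (6, 14), (6, 15)]
Unfold 5 (reflect across v@8): 32 holes -> [(1, 0), (1, 1), (1, 2), (1, 3), (1, 4), (1, 5), (1, 6), (1, 7), (1, 8), (1, 9), (1, 10), (1, 11), (1, 12), (1, 13), (1, 14), (1, 15), (6, 0), (6, 1), (6, 2), (6, 3), (6, 4), (6, 5), (6, 6), (6, 7), (6, 8), (6, 9), (6, 10), (6, 11), (6, 12), (6, 13), (6, 14), (6, 15)]

Answer: ................
OOOOOOOOOOOOOOOO
................
................
................
................
OOOOOOOOOOOOOOOO
................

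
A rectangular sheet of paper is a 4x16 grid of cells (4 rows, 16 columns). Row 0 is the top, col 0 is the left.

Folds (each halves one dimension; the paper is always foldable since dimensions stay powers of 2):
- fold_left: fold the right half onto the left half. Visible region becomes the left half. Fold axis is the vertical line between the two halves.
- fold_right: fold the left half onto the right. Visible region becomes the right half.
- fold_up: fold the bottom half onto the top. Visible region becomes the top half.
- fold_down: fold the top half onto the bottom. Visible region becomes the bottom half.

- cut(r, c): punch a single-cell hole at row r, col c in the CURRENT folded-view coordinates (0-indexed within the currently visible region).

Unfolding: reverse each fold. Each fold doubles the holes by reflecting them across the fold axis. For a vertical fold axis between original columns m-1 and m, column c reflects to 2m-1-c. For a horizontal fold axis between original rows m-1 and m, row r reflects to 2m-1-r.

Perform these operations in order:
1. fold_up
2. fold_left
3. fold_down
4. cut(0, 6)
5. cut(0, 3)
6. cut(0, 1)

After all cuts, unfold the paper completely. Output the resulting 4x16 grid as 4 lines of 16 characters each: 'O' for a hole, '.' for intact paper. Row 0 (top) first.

Answer: .O.O..O..O..O.O.
.O.O..O..O..O.O.
.O.O..O..O..O.O.
.O.O..O..O..O.O.

Derivation:
Op 1 fold_up: fold axis h@2; visible region now rows[0,2) x cols[0,16) = 2x16
Op 2 fold_left: fold axis v@8; visible region now rows[0,2) x cols[0,8) = 2x8
Op 3 fold_down: fold axis h@1; visible region now rows[1,2) x cols[0,8) = 1x8
Op 4 cut(0, 6): punch at orig (1,6); cuts so far [(1, 6)]; region rows[1,2) x cols[0,8) = 1x8
Op 5 cut(0, 3): punch at orig (1,3); cuts so far [(1, 3), (1, 6)]; region rows[1,2) x cols[0,8) = 1x8
Op 6 cut(0, 1): punch at orig (1,1); cuts so far [(1, 1), (1, 3), (1, 6)]; region rows[1,2) x cols[0,8) = 1x8
Unfold 1 (reflect across h@1): 6 holes -> [(0, 1), (0, 3), (0, 6), (1, 1), (1, 3), (1, 6)]
Unfold 2 (reflect across v@8): 12 holes -> [(0, 1), (0, 3), (0, 6), (0, 9), (0, 12), (0, 14), (1, 1), (1, 3), (1, 6), (1, 9), (1, 12), (1, 14)]
Unfold 3 (reflect across h@2): 24 holes -> [(0, 1), (0, 3), (0, 6), (0, 9), (0, 12), (0, 14), (1, 1), (1, 3), (1, 6), (1, 9), (1, 12), (1, 14), (2, 1), (2, 3), (2, 6), (2, 9), (2, 12), (2, 14), (3, 1), (3, 3), (3, 6), (3, 9), (3, 12), (3, 14)]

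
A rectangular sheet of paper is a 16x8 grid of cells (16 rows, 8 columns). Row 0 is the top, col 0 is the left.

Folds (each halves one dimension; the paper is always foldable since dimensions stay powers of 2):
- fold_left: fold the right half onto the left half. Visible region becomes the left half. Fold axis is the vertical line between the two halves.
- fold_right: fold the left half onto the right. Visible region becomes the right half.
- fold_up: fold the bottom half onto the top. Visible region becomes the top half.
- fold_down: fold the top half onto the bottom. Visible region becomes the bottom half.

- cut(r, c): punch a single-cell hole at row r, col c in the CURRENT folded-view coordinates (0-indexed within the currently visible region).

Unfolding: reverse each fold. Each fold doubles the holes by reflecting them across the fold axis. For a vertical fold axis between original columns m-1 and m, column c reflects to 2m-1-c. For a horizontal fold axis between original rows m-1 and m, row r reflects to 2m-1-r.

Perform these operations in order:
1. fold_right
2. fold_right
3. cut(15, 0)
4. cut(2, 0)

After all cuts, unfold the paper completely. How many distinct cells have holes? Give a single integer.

Op 1 fold_right: fold axis v@4; visible region now rows[0,16) x cols[4,8) = 16x4
Op 2 fold_right: fold axis v@6; visible region now rows[0,16) x cols[6,8) = 16x2
Op 3 cut(15, 0): punch at orig (15,6); cuts so far [(15, 6)]; region rows[0,16) x cols[6,8) = 16x2
Op 4 cut(2, 0): punch at orig (2,6); cuts so far [(2, 6), (15, 6)]; region rows[0,16) x cols[6,8) = 16x2
Unfold 1 (reflect across v@6): 4 holes -> [(2, 5), (2, 6), (15, 5), (15, 6)]
Unfold 2 (reflect across v@4): 8 holes -> [(2, 1), (2, 2), (2, 5), (2, 6), (15, 1), (15, 2), (15, 5), (15, 6)]

Answer: 8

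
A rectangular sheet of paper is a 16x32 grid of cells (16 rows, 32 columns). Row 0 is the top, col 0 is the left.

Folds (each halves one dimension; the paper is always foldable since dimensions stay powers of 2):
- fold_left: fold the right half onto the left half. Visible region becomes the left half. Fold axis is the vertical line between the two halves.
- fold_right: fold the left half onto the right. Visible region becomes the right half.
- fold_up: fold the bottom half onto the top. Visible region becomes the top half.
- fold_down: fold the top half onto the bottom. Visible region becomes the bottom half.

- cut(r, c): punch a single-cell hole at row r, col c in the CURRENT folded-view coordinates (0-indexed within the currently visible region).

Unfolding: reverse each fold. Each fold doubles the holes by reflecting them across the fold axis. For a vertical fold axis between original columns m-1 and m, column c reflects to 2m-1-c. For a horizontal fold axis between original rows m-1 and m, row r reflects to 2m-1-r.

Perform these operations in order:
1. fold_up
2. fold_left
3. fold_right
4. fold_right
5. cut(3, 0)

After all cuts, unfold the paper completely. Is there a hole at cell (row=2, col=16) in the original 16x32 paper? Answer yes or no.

Answer: no

Derivation:
Op 1 fold_up: fold axis h@8; visible region now rows[0,8) x cols[0,32) = 8x32
Op 2 fold_left: fold axis v@16; visible region now rows[0,8) x cols[0,16) = 8x16
Op 3 fold_right: fold axis v@8; visible region now rows[0,8) x cols[8,16) = 8x8
Op 4 fold_right: fold axis v@12; visible region now rows[0,8) x cols[12,16) = 8x4
Op 5 cut(3, 0): punch at orig (3,12); cuts so far [(3, 12)]; region rows[0,8) x cols[12,16) = 8x4
Unfold 1 (reflect across v@12): 2 holes -> [(3, 11), (3, 12)]
Unfold 2 (reflect across v@8): 4 holes -> [(3, 3), (3, 4), (3, 11), (3, 12)]
Unfold 3 (reflect across v@16): 8 holes -> [(3, 3), (3, 4), (3, 11), (3, 12), (3, 19), (3, 20), (3, 27), (3, 28)]
Unfold 4 (reflect across h@8): 16 holes -> [(3, 3), (3, 4), (3, 11), (3, 12), (3, 19), (3, 20), (3, 27), (3, 28), (12, 3), (12, 4), (12, 11), (12, 12), (12, 19), (12, 20), (12, 27), (12, 28)]
Holes: [(3, 3), (3, 4), (3, 11), (3, 12), (3, 19), (3, 20), (3, 27), (3, 28), (12, 3), (12, 4), (12, 11), (12, 12), (12, 19), (12, 20), (12, 27), (12, 28)]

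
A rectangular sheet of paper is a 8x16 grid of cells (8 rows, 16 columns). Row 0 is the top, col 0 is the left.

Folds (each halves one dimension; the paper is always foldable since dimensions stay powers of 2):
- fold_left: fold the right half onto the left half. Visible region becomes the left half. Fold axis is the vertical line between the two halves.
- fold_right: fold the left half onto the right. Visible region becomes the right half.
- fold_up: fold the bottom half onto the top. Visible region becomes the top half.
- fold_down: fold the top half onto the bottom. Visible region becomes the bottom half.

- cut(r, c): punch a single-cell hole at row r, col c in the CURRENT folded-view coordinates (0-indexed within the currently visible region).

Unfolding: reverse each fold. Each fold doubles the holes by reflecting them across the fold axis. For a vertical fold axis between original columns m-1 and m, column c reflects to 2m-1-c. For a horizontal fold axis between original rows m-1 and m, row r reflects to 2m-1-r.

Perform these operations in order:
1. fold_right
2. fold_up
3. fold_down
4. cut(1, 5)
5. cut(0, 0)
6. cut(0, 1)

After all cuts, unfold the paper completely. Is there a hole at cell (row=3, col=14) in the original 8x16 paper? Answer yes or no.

Answer: no

Derivation:
Op 1 fold_right: fold axis v@8; visible region now rows[0,8) x cols[8,16) = 8x8
Op 2 fold_up: fold axis h@4; visible region now rows[0,4) x cols[8,16) = 4x8
Op 3 fold_down: fold axis h@2; visible region now rows[2,4) x cols[8,16) = 2x8
Op 4 cut(1, 5): punch at orig (3,13); cuts so far [(3, 13)]; region rows[2,4) x cols[8,16) = 2x8
Op 5 cut(0, 0): punch at orig (2,8); cuts so far [(2, 8), (3, 13)]; region rows[2,4) x cols[8,16) = 2x8
Op 6 cut(0, 1): punch at orig (2,9); cuts so far [(2, 8), (2, 9), (3, 13)]; region rows[2,4) x cols[8,16) = 2x8
Unfold 1 (reflect across h@2): 6 holes -> [(0, 13), (1, 8), (1, 9), (2, 8), (2, 9), (3, 13)]
Unfold 2 (reflect across h@4): 12 holes -> [(0, 13), (1, 8), (1, 9), (2, 8), (2, 9), (3, 13), (4, 13), (5, 8), (5, 9), (6, 8), (6, 9), (7, 13)]
Unfold 3 (reflect across v@8): 24 holes -> [(0, 2), (0, 13), (1, 6), (1, 7), (1, 8), (1, 9), (2, 6), (2, 7), (2, 8), (2, 9), (3, 2), (3, 13), (4, 2), (4, 13), (5, 6), (5, 7), (5, 8), (5, 9), (6, 6), (6, 7), (6, 8), (6, 9), (7, 2), (7, 13)]
Holes: [(0, 2), (0, 13), (1, 6), (1, 7), (1, 8), (1, 9), (2, 6), (2, 7), (2, 8), (2, 9), (3, 2), (3, 13), (4, 2), (4, 13), (5, 6), (5, 7), (5, 8), (5, 9), (6, 6), (6, 7), (6, 8), (6, 9), (7, 2), (7, 13)]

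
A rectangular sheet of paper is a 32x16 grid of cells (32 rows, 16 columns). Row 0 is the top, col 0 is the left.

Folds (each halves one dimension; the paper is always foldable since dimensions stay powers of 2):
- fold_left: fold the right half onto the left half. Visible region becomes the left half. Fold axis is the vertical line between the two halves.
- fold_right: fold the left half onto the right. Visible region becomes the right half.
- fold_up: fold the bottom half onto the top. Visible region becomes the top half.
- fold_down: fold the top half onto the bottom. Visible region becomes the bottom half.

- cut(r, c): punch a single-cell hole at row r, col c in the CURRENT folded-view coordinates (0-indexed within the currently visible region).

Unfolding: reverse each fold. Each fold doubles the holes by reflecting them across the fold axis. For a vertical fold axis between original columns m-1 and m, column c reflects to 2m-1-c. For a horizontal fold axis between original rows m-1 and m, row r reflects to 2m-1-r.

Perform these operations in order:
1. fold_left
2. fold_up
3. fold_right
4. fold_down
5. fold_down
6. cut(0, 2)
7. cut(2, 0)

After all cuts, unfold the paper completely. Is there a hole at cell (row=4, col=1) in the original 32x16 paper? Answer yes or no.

Answer: yes

Derivation:
Op 1 fold_left: fold axis v@8; visible region now rows[0,32) x cols[0,8) = 32x8
Op 2 fold_up: fold axis h@16; visible region now rows[0,16) x cols[0,8) = 16x8
Op 3 fold_right: fold axis v@4; visible region now rows[0,16) x cols[4,8) = 16x4
Op 4 fold_down: fold axis h@8; visible region now rows[8,16) x cols[4,8) = 8x4
Op 5 fold_down: fold axis h@12; visible region now rows[12,16) x cols[4,8) = 4x4
Op 6 cut(0, 2): punch at orig (12,6); cuts so far [(12, 6)]; region rows[12,16) x cols[4,8) = 4x4
Op 7 cut(2, 0): punch at orig (14,4); cuts so far [(12, 6), (14, 4)]; region rows[12,16) x cols[4,8) = 4x4
Unfold 1 (reflect across h@12): 4 holes -> [(9, 4), (11, 6), (12, 6), (14, 4)]
Unfold 2 (reflect across h@8): 8 holes -> [(1, 4), (3, 6), (4, 6), (6, 4), (9, 4), (11, 6), (12, 6), (14, 4)]
Unfold 3 (reflect across v@4): 16 holes -> [(1, 3), (1, 4), (3, 1), (3, 6), (4, 1), (4, 6), (6, 3), (6, 4), (9, 3), (9, 4), (11, 1), (11, 6), (12, 1), (12, 6), (14, 3), (14, 4)]
Unfold 4 (reflect across h@16): 32 holes -> [(1, 3), (1, 4), (3, 1), (3, 6), (4, 1), (4, 6), (6, 3), (6, 4), (9, 3), (9, 4), (11, 1), (11, 6), (12, 1), (12, 6), (14, 3), (14, 4), (17, 3), (17, 4), (19, 1), (19, 6), (20, 1), (20, 6), (22, 3), (22, 4), (25, 3), (25, 4), (27, 1), (27, 6), (28, 1), (28, 6), (30, 3), (30, 4)]
Unfold 5 (reflect across v@8): 64 holes -> [(1, 3), (1, 4), (1, 11), (1, 12), (3, 1), (3, 6), (3, 9), (3, 14), (4, 1), (4, 6), (4, 9), (4, 14), (6, 3), (6, 4), (6, 11), (6, 12), (9, 3), (9, 4), (9, 11), (9, 12), (11, 1), (11, 6), (11, 9), (11, 14), (12, 1), (12, 6), (12, 9), (12, 14), (14, 3), (14, 4), (14, 11), (14, 12), (17, 3), (17, 4), (17, 11), (17, 12), (19, 1), (19, 6), (19, 9), (19, 14), (20, 1), (20, 6), (20, 9), (20, 14), (22, 3), (22, 4), (22, 11), (22, 12), (25, 3), (25, 4), (25, 11), (25, 12), (27, 1), (27, 6), (27, 9), (27, 14), (28, 1), (28, 6), (28, 9), (28, 14), (30, 3), (30, 4), (30, 11), (30, 12)]
Holes: [(1, 3), (1, 4), (1, 11), (1, 12), (3, 1), (3, 6), (3, 9), (3, 14), (4, 1), (4, 6), (4, 9), (4, 14), (6, 3), (6, 4), (6, 11), (6, 12), (9, 3), (9, 4), (9, 11), (9, 12), (11, 1), (11, 6), (11, 9), (11, 14), (12, 1), (12, 6), (12, 9), (12, 14), (14, 3), (14, 4), (14, 11), (14, 12), (17, 3), (17, 4), (17, 11), (17, 12), (19, 1), (19, 6), (19, 9), (19, 14), (20, 1), (20, 6), (20, 9), (20, 14), (22, 3), (22, 4), (22, 11), (22, 12), (25, 3), (25, 4), (25, 11), (25, 12), (27, 1), (27, 6), (27, 9), (27, 14), (28, 1), (28, 6), (28, 9), (28, 14), (30, 3), (30, 4), (30, 11), (30, 12)]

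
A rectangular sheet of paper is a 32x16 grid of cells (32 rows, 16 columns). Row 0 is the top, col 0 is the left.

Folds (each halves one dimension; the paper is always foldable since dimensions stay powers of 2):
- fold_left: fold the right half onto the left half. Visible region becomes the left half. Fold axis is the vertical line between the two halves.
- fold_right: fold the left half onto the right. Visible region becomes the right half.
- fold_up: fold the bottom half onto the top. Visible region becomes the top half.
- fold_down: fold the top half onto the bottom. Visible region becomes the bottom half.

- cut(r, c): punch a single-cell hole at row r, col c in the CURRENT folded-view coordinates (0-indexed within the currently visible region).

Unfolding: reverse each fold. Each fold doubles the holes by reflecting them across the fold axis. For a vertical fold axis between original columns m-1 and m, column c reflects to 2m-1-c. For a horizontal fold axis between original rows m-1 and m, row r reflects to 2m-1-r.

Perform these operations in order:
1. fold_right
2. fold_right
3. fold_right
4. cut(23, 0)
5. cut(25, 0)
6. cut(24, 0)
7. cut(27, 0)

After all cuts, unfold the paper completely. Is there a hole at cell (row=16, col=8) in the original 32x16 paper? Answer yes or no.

Op 1 fold_right: fold axis v@8; visible region now rows[0,32) x cols[8,16) = 32x8
Op 2 fold_right: fold axis v@12; visible region now rows[0,32) x cols[12,16) = 32x4
Op 3 fold_right: fold axis v@14; visible region now rows[0,32) x cols[14,16) = 32x2
Op 4 cut(23, 0): punch at orig (23,14); cuts so far [(23, 14)]; region rows[0,32) x cols[14,16) = 32x2
Op 5 cut(25, 0): punch at orig (25,14); cuts so far [(23, 14), (25, 14)]; region rows[0,32) x cols[14,16) = 32x2
Op 6 cut(24, 0): punch at orig (24,14); cuts so far [(23, 14), (24, 14), (25, 14)]; region rows[0,32) x cols[14,16) = 32x2
Op 7 cut(27, 0): punch at orig (27,14); cuts so far [(23, 14), (24, 14), (25, 14), (27, 14)]; region rows[0,32) x cols[14,16) = 32x2
Unfold 1 (reflect across v@14): 8 holes -> [(23, 13), (23, 14), (24, 13), (24, 14), (25, 13), (25, 14), (27, 13), (27, 14)]
Unfold 2 (reflect across v@12): 16 holes -> [(23, 9), (23, 10), (23, 13), (23, 14), (24, 9), (24, 10), (24, 13), (24, 14), (25, 9), (25, 10), (25, 13), (25, 14), (27, 9), (27, 10), (27, 13), (27, 14)]
Unfold 3 (reflect across v@8): 32 holes -> [(23, 1), (23, 2), (23, 5), (23, 6), (23, 9), (23, 10), (23, 13), (23, 14), (24, 1), (24, 2), (24, 5), (24, 6), (24, 9), (24, 10), (24, 13), (24, 14), (25, 1), (25, 2), (25, 5), (25, 6), (25, 9), (25, 10), (25, 13), (25, 14), (27, 1), (27, 2), (27, 5), (27, 6), (27, 9), (27, 10), (27, 13), (27, 14)]
Holes: [(23, 1), (23, 2), (23, 5), (23, 6), (23, 9), (23, 10), (23, 13), (23, 14), (24, 1), (24, 2), (24, 5), (24, 6), (24, 9), (24, 10), (24, 13), (24, 14), (25, 1), (25, 2), (25, 5), (25, 6), (25, 9), (25, 10), (25, 13), (25, 14), (27, 1), (27, 2), (27, 5), (27, 6), (27, 9), (27, 10), (27, 13), (27, 14)]

Answer: no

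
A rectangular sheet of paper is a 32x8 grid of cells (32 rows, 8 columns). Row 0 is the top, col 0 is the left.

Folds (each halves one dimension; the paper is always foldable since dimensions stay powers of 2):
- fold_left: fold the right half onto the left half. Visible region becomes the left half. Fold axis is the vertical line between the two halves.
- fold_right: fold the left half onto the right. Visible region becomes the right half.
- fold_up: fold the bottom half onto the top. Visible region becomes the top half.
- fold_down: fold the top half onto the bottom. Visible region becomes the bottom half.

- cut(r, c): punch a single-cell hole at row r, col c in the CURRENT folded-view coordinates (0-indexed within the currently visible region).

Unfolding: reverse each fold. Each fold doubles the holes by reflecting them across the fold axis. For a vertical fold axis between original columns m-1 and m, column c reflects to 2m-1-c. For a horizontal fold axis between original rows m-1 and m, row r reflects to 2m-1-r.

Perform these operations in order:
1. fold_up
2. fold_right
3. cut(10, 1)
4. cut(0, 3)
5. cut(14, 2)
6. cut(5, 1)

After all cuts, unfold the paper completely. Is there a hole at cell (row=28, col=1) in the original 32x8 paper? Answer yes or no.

Answer: no

Derivation:
Op 1 fold_up: fold axis h@16; visible region now rows[0,16) x cols[0,8) = 16x8
Op 2 fold_right: fold axis v@4; visible region now rows[0,16) x cols[4,8) = 16x4
Op 3 cut(10, 1): punch at orig (10,5); cuts so far [(10, 5)]; region rows[0,16) x cols[4,8) = 16x4
Op 4 cut(0, 3): punch at orig (0,7); cuts so far [(0, 7), (10, 5)]; region rows[0,16) x cols[4,8) = 16x4
Op 5 cut(14, 2): punch at orig (14,6); cuts so far [(0, 7), (10, 5), (14, 6)]; region rows[0,16) x cols[4,8) = 16x4
Op 6 cut(5, 1): punch at orig (5,5); cuts so far [(0, 7), (5, 5), (10, 5), (14, 6)]; region rows[0,16) x cols[4,8) = 16x4
Unfold 1 (reflect across v@4): 8 holes -> [(0, 0), (0, 7), (5, 2), (5, 5), (10, 2), (10, 5), (14, 1), (14, 6)]
Unfold 2 (reflect across h@16): 16 holes -> [(0, 0), (0, 7), (5, 2), (5, 5), (10, 2), (10, 5), (14, 1), (14, 6), (17, 1), (17, 6), (21, 2), (21, 5), (26, 2), (26, 5), (31, 0), (31, 7)]
Holes: [(0, 0), (0, 7), (5, 2), (5, 5), (10, 2), (10, 5), (14, 1), (14, 6), (17, 1), (17, 6), (21, 2), (21, 5), (26, 2), (26, 5), (31, 0), (31, 7)]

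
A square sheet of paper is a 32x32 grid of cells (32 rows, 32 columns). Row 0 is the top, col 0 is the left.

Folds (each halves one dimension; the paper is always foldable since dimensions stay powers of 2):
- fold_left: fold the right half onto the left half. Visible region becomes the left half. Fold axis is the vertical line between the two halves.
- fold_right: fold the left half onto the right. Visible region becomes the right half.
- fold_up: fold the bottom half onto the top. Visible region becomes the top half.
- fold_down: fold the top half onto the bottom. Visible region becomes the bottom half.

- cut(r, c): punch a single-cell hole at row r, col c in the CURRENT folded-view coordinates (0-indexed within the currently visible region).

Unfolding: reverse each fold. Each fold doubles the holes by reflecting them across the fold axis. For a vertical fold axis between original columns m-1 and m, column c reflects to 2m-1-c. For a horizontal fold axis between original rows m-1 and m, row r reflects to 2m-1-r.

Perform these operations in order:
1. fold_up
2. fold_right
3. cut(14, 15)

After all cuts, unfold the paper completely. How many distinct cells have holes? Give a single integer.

Answer: 4

Derivation:
Op 1 fold_up: fold axis h@16; visible region now rows[0,16) x cols[0,32) = 16x32
Op 2 fold_right: fold axis v@16; visible region now rows[0,16) x cols[16,32) = 16x16
Op 3 cut(14, 15): punch at orig (14,31); cuts so far [(14, 31)]; region rows[0,16) x cols[16,32) = 16x16
Unfold 1 (reflect across v@16): 2 holes -> [(14, 0), (14, 31)]
Unfold 2 (reflect across h@16): 4 holes -> [(14, 0), (14, 31), (17, 0), (17, 31)]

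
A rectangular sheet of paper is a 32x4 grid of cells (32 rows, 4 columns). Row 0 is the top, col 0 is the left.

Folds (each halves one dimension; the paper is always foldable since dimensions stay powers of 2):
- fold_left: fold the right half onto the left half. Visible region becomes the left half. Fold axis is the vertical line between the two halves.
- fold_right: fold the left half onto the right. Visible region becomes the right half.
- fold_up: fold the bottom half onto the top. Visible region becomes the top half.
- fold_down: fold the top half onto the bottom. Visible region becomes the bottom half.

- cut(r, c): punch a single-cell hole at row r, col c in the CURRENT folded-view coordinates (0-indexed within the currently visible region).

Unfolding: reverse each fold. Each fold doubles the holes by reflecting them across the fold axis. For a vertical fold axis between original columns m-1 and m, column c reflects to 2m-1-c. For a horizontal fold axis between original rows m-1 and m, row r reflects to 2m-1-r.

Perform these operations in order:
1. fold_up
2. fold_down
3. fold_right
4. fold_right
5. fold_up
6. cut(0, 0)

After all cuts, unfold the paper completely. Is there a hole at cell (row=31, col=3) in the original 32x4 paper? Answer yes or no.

Answer: yes

Derivation:
Op 1 fold_up: fold axis h@16; visible region now rows[0,16) x cols[0,4) = 16x4
Op 2 fold_down: fold axis h@8; visible region now rows[8,16) x cols[0,4) = 8x4
Op 3 fold_right: fold axis v@2; visible region now rows[8,16) x cols[2,4) = 8x2
Op 4 fold_right: fold axis v@3; visible region now rows[8,16) x cols[3,4) = 8x1
Op 5 fold_up: fold axis h@12; visible region now rows[8,12) x cols[3,4) = 4x1
Op 6 cut(0, 0): punch at orig (8,3); cuts so far [(8, 3)]; region rows[8,12) x cols[3,4) = 4x1
Unfold 1 (reflect across h@12): 2 holes -> [(8, 3), (15, 3)]
Unfold 2 (reflect across v@3): 4 holes -> [(8, 2), (8, 3), (15, 2), (15, 3)]
Unfold 3 (reflect across v@2): 8 holes -> [(8, 0), (8, 1), (8, 2), (8, 3), (15, 0), (15, 1), (15, 2), (15, 3)]
Unfold 4 (reflect across h@8): 16 holes -> [(0, 0), (0, 1), (0, 2), (0, 3), (7, 0), (7, 1), (7, 2), (7, 3), (8, 0), (8, 1), (8, 2), (8, 3), (15, 0), (15, 1), (15, 2), (15, 3)]
Unfold 5 (reflect across h@16): 32 holes -> [(0, 0), (0, 1), (0, 2), (0, 3), (7, 0), (7, 1), (7, 2), (7, 3), (8, 0), (8, 1), (8, 2), (8, 3), (15, 0), (15, 1), (15, 2), (15, 3), (16, 0), (16, 1), (16, 2), (16, 3), (23, 0), (23, 1), (23, 2), (23, 3), (24, 0), (24, 1), (24, 2), (24, 3), (31, 0), (31, 1), (31, 2), (31, 3)]
Holes: [(0, 0), (0, 1), (0, 2), (0, 3), (7, 0), (7, 1), (7, 2), (7, 3), (8, 0), (8, 1), (8, 2), (8, 3), (15, 0), (15, 1), (15, 2), (15, 3), (16, 0), (16, 1), (16, 2), (16, 3), (23, 0), (23, 1), (23, 2), (23, 3), (24, 0), (24, 1), (24, 2), (24, 3), (31, 0), (31, 1), (31, 2), (31, 3)]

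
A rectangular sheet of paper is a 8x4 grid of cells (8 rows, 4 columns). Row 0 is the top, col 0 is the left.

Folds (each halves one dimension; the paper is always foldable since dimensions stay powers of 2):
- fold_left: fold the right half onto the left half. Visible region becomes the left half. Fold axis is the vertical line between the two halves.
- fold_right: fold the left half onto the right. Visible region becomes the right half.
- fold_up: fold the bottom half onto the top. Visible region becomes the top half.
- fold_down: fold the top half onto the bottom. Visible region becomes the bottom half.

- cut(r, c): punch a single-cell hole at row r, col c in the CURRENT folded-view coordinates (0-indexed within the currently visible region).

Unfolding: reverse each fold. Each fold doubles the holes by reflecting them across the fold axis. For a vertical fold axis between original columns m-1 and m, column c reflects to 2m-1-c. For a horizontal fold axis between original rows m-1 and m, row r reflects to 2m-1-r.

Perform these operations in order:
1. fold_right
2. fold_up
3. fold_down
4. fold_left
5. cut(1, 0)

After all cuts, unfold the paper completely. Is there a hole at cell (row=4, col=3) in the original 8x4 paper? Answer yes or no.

Op 1 fold_right: fold axis v@2; visible region now rows[0,8) x cols[2,4) = 8x2
Op 2 fold_up: fold axis h@4; visible region now rows[0,4) x cols[2,4) = 4x2
Op 3 fold_down: fold axis h@2; visible region now rows[2,4) x cols[2,4) = 2x2
Op 4 fold_left: fold axis v@3; visible region now rows[2,4) x cols[2,3) = 2x1
Op 5 cut(1, 0): punch at orig (3,2); cuts so far [(3, 2)]; region rows[2,4) x cols[2,3) = 2x1
Unfold 1 (reflect across v@3): 2 holes -> [(3, 2), (3, 3)]
Unfold 2 (reflect across h@2): 4 holes -> [(0, 2), (0, 3), (3, 2), (3, 3)]
Unfold 3 (reflect across h@4): 8 holes -> [(0, 2), (0, 3), (3, 2), (3, 3), (4, 2), (4, 3), (7, 2), (7, 3)]
Unfold 4 (reflect across v@2): 16 holes -> [(0, 0), (0, 1), (0, 2), (0, 3), (3, 0), (3, 1), (3, 2), (3, 3), (4, 0), (4, 1), (4, 2), (4, 3), (7, 0), (7, 1), (7, 2), (7, 3)]
Holes: [(0, 0), (0, 1), (0, 2), (0, 3), (3, 0), (3, 1), (3, 2), (3, 3), (4, 0), (4, 1), (4, 2), (4, 3), (7, 0), (7, 1), (7, 2), (7, 3)]

Answer: yes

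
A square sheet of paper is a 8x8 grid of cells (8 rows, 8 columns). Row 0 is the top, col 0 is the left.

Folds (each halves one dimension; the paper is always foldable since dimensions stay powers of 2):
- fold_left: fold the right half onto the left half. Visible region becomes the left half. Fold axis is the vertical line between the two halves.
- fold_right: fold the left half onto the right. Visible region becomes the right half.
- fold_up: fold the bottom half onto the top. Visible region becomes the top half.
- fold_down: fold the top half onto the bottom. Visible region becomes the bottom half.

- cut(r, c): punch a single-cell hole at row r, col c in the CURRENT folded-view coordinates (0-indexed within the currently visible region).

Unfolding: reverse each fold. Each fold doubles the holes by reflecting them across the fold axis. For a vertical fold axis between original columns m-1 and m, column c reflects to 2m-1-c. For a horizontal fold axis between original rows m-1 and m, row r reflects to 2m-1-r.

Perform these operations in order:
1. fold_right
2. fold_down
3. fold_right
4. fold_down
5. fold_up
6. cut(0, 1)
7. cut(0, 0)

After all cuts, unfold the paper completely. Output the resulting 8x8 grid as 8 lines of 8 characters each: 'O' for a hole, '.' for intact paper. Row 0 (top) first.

Answer: OOOOOOOO
OOOOOOOO
OOOOOOOO
OOOOOOOO
OOOOOOOO
OOOOOOOO
OOOOOOOO
OOOOOOOO

Derivation:
Op 1 fold_right: fold axis v@4; visible region now rows[0,8) x cols[4,8) = 8x4
Op 2 fold_down: fold axis h@4; visible region now rows[4,8) x cols[4,8) = 4x4
Op 3 fold_right: fold axis v@6; visible region now rows[4,8) x cols[6,8) = 4x2
Op 4 fold_down: fold axis h@6; visible region now rows[6,8) x cols[6,8) = 2x2
Op 5 fold_up: fold axis h@7; visible region now rows[6,7) x cols[6,8) = 1x2
Op 6 cut(0, 1): punch at orig (6,7); cuts so far [(6, 7)]; region rows[6,7) x cols[6,8) = 1x2
Op 7 cut(0, 0): punch at orig (6,6); cuts so far [(6, 6), (6, 7)]; region rows[6,7) x cols[6,8) = 1x2
Unfold 1 (reflect across h@7): 4 holes -> [(6, 6), (6, 7), (7, 6), (7, 7)]
Unfold 2 (reflect across h@6): 8 holes -> [(4, 6), (4, 7), (5, 6), (5, 7), (6, 6), (6, 7), (7, 6), (7, 7)]
Unfold 3 (reflect across v@6): 16 holes -> [(4, 4), (4, 5), (4, 6), (4, 7), (5, 4), (5, 5), (5, 6), (5, 7), (6, 4), (6, 5), (6, 6), (6, 7), (7, 4), (7, 5), (7, 6), (7, 7)]
Unfold 4 (reflect across h@4): 32 holes -> [(0, 4), (0, 5), (0, 6), (0, 7), (1, 4), (1, 5), (1, 6), (1, 7), (2, 4), (2, 5), (2, 6), (2, 7), (3, 4), (3, 5), (3, 6), (3, 7), (4, 4), (4, 5), (4, 6), (4, 7), (5, 4), (5, 5), (5, 6), (5, 7), (6, 4), (6, 5), (6, 6), (6, 7), (7, 4), (7, 5), (7, 6), (7, 7)]
Unfold 5 (reflect across v@4): 64 holes -> [(0, 0), (0, 1), (0, 2), (0, 3), (0, 4), (0, 5), (0, 6), (0, 7), (1, 0), (1, 1), (1, 2), (1, 3), (1, 4), (1, 5), (1, 6), (1, 7), (2, 0), (2, 1), (2, 2), (2, 3), (2, 4), (2, 5), (2, 6), (2, 7), (3, 0), (3, 1), (3, 2), (3, 3), (3, 4), (3, 5), (3, 6), (3, 7), (4, 0), (4, 1), (4, 2), (4, 3), (4, 4), (4, 5), (4, 6), (4, 7), (5, 0), (5, 1), (5, 2), (5, 3), (5, 4), (5, 5), (5, 6), (5, 7), (6, 0), (6, 1), (6, 2), (6, 3), (6, 4), (6, 5), (6, 6), (6, 7), (7, 0), (7, 1), (7, 2), (7, 3), (7, 4), (7, 5), (7, 6), (7, 7)]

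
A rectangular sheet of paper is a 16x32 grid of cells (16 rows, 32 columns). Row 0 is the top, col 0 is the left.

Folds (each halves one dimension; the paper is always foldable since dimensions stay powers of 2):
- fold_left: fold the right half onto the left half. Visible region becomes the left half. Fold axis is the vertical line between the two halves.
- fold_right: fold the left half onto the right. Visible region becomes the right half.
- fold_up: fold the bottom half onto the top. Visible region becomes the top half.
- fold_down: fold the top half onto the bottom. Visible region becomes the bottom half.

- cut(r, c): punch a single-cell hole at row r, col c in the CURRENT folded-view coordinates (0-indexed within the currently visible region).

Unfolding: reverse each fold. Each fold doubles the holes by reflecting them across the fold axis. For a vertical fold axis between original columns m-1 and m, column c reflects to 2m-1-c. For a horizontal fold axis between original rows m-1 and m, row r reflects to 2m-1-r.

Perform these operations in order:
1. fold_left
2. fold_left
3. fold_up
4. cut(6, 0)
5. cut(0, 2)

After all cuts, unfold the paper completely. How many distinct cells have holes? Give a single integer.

Op 1 fold_left: fold axis v@16; visible region now rows[0,16) x cols[0,16) = 16x16
Op 2 fold_left: fold axis v@8; visible region now rows[0,16) x cols[0,8) = 16x8
Op 3 fold_up: fold axis h@8; visible region now rows[0,8) x cols[0,8) = 8x8
Op 4 cut(6, 0): punch at orig (6,0); cuts so far [(6, 0)]; region rows[0,8) x cols[0,8) = 8x8
Op 5 cut(0, 2): punch at orig (0,2); cuts so far [(0, 2), (6, 0)]; region rows[0,8) x cols[0,8) = 8x8
Unfold 1 (reflect across h@8): 4 holes -> [(0, 2), (6, 0), (9, 0), (15, 2)]
Unfold 2 (reflect across v@8): 8 holes -> [(0, 2), (0, 13), (6, 0), (6, 15), (9, 0), (9, 15), (15, 2), (15, 13)]
Unfold 3 (reflect across v@16): 16 holes -> [(0, 2), (0, 13), (0, 18), (0, 29), (6, 0), (6, 15), (6, 16), (6, 31), (9, 0), (9, 15), (9, 16), (9, 31), (15, 2), (15, 13), (15, 18), (15, 29)]

Answer: 16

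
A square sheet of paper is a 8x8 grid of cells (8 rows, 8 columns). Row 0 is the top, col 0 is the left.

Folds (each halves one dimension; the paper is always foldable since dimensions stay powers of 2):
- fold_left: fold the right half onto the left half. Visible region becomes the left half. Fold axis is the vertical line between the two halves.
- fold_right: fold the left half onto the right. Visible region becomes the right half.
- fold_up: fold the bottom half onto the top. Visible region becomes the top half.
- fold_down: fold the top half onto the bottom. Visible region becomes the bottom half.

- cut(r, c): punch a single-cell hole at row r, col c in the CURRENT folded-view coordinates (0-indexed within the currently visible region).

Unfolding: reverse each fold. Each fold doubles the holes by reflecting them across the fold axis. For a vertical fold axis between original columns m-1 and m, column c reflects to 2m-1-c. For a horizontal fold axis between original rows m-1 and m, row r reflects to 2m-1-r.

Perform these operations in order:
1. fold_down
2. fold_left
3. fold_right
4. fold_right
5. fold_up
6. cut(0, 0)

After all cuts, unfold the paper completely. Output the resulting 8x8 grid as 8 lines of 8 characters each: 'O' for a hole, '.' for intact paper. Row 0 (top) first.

Answer: OOOOOOOO
........
........
OOOOOOOO
OOOOOOOO
........
........
OOOOOOOO

Derivation:
Op 1 fold_down: fold axis h@4; visible region now rows[4,8) x cols[0,8) = 4x8
Op 2 fold_left: fold axis v@4; visible region now rows[4,8) x cols[0,4) = 4x4
Op 3 fold_right: fold axis v@2; visible region now rows[4,8) x cols[2,4) = 4x2
Op 4 fold_right: fold axis v@3; visible region now rows[4,8) x cols[3,4) = 4x1
Op 5 fold_up: fold axis h@6; visible region now rows[4,6) x cols[3,4) = 2x1
Op 6 cut(0, 0): punch at orig (4,3); cuts so far [(4, 3)]; region rows[4,6) x cols[3,4) = 2x1
Unfold 1 (reflect across h@6): 2 holes -> [(4, 3), (7, 3)]
Unfold 2 (reflect across v@3): 4 holes -> [(4, 2), (4, 3), (7, 2), (7, 3)]
Unfold 3 (reflect across v@2): 8 holes -> [(4, 0), (4, 1), (4, 2), (4, 3), (7, 0), (7, 1), (7, 2), (7, 3)]
Unfold 4 (reflect across v@4): 16 holes -> [(4, 0), (4, 1), (4, 2), (4, 3), (4, 4), (4, 5), (4, 6), (4, 7), (7, 0), (7, 1), (7, 2), (7, 3), (7, 4), (7, 5), (7, 6), (7, 7)]
Unfold 5 (reflect across h@4): 32 holes -> [(0, 0), (0, 1), (0, 2), (0, 3), (0, 4), (0, 5), (0, 6), (0, 7), (3, 0), (3, 1), (3, 2), (3, 3), (3, 4), (3, 5), (3, 6), (3, 7), (4, 0), (4, 1), (4, 2), (4, 3), (4, 4), (4, 5), (4, 6), (4, 7), (7, 0), (7, 1), (7, 2), (7, 3), (7, 4), (7, 5), (7, 6), (7, 7)]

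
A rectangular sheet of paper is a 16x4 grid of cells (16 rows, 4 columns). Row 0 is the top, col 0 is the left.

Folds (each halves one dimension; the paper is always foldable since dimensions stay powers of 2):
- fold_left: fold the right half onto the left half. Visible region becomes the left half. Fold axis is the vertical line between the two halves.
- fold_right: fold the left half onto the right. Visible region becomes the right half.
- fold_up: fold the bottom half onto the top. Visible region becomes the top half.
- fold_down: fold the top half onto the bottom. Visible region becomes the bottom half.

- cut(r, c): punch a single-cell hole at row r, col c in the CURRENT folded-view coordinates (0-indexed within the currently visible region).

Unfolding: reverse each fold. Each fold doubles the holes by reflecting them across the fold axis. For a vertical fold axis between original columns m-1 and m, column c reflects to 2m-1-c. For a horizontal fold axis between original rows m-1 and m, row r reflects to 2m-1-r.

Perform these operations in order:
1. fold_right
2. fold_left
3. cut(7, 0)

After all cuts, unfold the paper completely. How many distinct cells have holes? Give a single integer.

Op 1 fold_right: fold axis v@2; visible region now rows[0,16) x cols[2,4) = 16x2
Op 2 fold_left: fold axis v@3; visible region now rows[0,16) x cols[2,3) = 16x1
Op 3 cut(7, 0): punch at orig (7,2); cuts so far [(7, 2)]; region rows[0,16) x cols[2,3) = 16x1
Unfold 1 (reflect across v@3): 2 holes -> [(7, 2), (7, 3)]
Unfold 2 (reflect across v@2): 4 holes -> [(7, 0), (7, 1), (7, 2), (7, 3)]

Answer: 4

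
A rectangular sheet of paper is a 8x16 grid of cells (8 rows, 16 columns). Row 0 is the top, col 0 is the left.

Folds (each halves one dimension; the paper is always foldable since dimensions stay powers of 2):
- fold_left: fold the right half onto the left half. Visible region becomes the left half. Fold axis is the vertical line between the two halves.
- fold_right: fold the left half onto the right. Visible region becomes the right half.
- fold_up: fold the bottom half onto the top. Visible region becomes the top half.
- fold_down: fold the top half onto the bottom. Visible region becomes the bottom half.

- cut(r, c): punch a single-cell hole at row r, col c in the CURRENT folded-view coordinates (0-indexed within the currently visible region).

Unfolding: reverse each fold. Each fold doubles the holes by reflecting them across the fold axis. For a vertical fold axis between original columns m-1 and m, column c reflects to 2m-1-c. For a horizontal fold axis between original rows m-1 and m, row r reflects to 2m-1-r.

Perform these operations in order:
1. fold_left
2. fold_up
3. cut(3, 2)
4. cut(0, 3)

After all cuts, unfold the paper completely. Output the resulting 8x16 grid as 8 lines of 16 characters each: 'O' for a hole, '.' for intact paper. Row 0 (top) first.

Op 1 fold_left: fold axis v@8; visible region now rows[0,8) x cols[0,8) = 8x8
Op 2 fold_up: fold axis h@4; visible region now rows[0,4) x cols[0,8) = 4x8
Op 3 cut(3, 2): punch at orig (3,2); cuts so far [(3, 2)]; region rows[0,4) x cols[0,8) = 4x8
Op 4 cut(0, 3): punch at orig (0,3); cuts so far [(0, 3), (3, 2)]; region rows[0,4) x cols[0,8) = 4x8
Unfold 1 (reflect across h@4): 4 holes -> [(0, 3), (3, 2), (4, 2), (7, 3)]
Unfold 2 (reflect across v@8): 8 holes -> [(0, 3), (0, 12), (3, 2), (3, 13), (4, 2), (4, 13), (7, 3), (7, 12)]

Answer: ...O........O...
................
................
..O..........O..
..O..........O..
................
................
...O........O...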